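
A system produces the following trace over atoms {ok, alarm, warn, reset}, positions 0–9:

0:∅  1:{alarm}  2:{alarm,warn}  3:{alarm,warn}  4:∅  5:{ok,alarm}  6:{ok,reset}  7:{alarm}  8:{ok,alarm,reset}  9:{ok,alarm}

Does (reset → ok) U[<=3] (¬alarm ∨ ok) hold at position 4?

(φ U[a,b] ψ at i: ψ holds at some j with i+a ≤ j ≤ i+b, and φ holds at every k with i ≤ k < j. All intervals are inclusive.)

Need some j in [4,7] with (¬alarm ∨ ok), and (reset → ok) at every k in [4,j-1].
  j=4: (¬alarm ∨ ok) holds; no prefix to check → satisfied.

True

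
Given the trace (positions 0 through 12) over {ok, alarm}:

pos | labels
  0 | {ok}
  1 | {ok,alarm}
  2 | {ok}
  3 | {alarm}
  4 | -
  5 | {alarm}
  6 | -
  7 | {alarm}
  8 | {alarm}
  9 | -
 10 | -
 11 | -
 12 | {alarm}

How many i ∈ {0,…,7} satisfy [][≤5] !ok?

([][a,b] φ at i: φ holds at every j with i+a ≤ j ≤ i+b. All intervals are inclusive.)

5

Evaluate at each i in [0,7]:
  i=0: ✗ (fails at j=0)
  i=1: ✗ (fails at j=1)
  i=2: ✗ (fails at j=2)
  i=3: ✓ (all of [3,8])
  i=4: ✓ (all of [4,9])
  i=5: ✓ (all of [5,10])
  i=6: ✓ (all of [6,11])
  i=7: ✓ (all of [7,12])
Positions where it holds: {3, 4, 5, 6, 7} → 5.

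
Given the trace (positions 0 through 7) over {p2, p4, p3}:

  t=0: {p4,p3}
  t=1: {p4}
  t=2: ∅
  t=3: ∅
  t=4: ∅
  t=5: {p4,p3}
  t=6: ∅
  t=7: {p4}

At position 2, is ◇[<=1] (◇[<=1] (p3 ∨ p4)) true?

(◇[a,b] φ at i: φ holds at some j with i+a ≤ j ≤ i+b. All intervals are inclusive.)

False

Check ◇[<=1] (p3 ∨ p4) at each j in [2,3]:
  j=2: fails (none in [2,3])
  j=3: fails (none in [3,4])
No position in the window satisfies it → formula fails.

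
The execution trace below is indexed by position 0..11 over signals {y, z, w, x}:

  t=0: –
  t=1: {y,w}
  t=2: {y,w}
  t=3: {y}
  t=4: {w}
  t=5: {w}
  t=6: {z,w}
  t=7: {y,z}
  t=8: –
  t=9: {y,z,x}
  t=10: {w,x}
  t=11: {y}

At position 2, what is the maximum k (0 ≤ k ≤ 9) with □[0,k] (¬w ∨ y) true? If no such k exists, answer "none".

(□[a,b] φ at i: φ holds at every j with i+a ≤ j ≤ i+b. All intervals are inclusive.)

(¬w ∨ y) must hold from j=2 onward; find where it first fails.
  j=2: holds
  j=3: holds
  j=4: fails
Holds on [2,3], so largest k = 1.

1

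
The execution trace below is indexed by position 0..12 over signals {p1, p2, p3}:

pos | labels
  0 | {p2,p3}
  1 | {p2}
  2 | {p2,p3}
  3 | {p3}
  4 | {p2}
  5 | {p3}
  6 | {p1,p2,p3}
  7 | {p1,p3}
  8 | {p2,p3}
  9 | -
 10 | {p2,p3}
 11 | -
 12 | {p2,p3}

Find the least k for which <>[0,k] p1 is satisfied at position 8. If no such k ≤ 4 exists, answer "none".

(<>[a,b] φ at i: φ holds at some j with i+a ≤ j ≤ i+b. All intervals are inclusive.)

none

Scan j = 8,9,… for p1:
  j=8: fails
  j=9: fails
  j=10: fails
  j=11: fails
  j=12: fails
No j in [8,12] satisfies it → none.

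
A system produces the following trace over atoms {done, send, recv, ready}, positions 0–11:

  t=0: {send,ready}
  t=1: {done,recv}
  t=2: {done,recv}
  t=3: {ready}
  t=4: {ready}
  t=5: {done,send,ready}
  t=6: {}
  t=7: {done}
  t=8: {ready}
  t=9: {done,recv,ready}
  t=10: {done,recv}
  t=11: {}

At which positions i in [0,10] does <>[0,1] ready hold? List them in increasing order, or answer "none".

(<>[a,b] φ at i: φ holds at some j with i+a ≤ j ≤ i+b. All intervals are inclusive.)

0, 2, 3, 4, 5, 7, 8, 9

Evaluate at each i in [0,10]:
  i=0: ✓ (witness j=0)
  i=1: ✗ (none in [1,2])
  i=2: ✓ (witness j=3)
  i=3: ✓ (witness j=3)
  i=4: ✓ (witness j=4)
  i=5: ✓ (witness j=5)
  i=6: ✗ (none in [6,7])
  i=7: ✓ (witness j=8)
  i=8: ✓ (witness j=8)
  i=9: ✓ (witness j=9)
  i=10: ✗ (none in [10,11])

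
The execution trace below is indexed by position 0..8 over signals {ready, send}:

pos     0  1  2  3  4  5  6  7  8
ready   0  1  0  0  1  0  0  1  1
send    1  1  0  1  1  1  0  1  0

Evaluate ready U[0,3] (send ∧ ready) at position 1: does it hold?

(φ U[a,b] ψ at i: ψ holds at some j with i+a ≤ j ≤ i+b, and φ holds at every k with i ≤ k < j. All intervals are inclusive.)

True

Need some j in [1,4] with (send ∧ ready), and ready at every k in [1,j-1].
  j=1: (send ∧ ready) holds; no prefix to check → satisfied.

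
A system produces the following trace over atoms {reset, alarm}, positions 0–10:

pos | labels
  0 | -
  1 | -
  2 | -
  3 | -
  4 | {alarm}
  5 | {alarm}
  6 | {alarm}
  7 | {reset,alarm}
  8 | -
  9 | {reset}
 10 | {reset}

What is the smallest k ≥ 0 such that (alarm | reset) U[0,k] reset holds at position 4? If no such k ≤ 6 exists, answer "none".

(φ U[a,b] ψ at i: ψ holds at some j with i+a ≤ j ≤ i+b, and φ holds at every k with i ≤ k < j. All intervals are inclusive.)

Need earliest j ≥ 4 with reset, and (alarm | reset) at every k in [4,j-1].
  j=4: rhs fails.
  j=5: rhs fails.
  j=6: rhs fails.
  j=7: rhs holds; lhs holds on [4,6]. k = 3.

3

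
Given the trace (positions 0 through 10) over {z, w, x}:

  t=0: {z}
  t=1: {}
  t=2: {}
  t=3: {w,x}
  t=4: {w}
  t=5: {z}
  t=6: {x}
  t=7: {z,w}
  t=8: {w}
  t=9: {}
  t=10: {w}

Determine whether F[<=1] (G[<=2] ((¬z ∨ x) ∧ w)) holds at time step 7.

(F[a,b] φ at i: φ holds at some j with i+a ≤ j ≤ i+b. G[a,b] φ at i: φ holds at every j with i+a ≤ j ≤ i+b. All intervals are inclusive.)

Check G[<=2] ((¬z ∨ x) ∧ w) at each j in [7,8]:
  j=7: fails at 7
  j=8: fails at 9
No position in the window satisfies it → formula fails.

No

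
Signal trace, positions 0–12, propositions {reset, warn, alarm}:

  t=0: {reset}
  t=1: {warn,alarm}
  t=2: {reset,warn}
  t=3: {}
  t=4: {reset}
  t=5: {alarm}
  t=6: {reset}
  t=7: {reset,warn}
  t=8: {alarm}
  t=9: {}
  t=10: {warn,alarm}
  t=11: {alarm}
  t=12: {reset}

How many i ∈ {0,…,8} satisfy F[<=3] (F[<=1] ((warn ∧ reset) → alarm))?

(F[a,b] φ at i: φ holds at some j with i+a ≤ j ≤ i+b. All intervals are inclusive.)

Evaluate at each i in [0,8]:
  i=0: ✓ (witness j=0)
  i=1: ✓ (witness j=1)
  i=2: ✓ (witness j=2)
  i=3: ✓ (witness j=3)
  i=4: ✓ (witness j=4)
  i=5: ✓ (witness j=5)
  i=6: ✓ (witness j=6)
  i=7: ✓ (witness j=7)
  i=8: ✓ (witness j=8)
Positions where it holds: {0, 1, 2, 3, 4, 5, 6, 7, 8} → 9.

9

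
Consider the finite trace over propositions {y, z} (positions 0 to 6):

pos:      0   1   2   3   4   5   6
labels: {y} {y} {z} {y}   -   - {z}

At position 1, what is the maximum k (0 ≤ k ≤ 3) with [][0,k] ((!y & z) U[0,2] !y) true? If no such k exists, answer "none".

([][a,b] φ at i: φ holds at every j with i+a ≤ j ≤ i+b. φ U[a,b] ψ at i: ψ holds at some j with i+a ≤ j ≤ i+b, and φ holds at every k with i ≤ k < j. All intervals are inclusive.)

((!y & z) U[0,2] !y) must hold from j=1 onward; find where it first fails.
  j=1: fails → no k works.

none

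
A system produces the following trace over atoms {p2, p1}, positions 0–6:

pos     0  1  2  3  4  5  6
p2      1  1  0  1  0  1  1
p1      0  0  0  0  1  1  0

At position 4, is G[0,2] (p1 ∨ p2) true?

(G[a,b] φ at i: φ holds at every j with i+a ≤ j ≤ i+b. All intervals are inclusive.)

Yes

Check (p1 ∨ p2) at every j in [4,6]:
  j=4: true
  j=5: true
  j=6: true
All positions satisfy it → formula holds.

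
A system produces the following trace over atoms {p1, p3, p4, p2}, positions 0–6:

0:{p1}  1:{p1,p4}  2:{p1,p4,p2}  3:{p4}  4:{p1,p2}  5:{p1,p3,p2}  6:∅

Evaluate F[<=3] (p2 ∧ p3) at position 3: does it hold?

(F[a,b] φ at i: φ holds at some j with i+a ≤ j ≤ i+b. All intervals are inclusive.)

Holds

Check (p2 ∧ p3) at each j in [3,6]:
  j=3: false
  j=4: false
  j=5: true
  j=6: false
Found at j=5 → formula holds.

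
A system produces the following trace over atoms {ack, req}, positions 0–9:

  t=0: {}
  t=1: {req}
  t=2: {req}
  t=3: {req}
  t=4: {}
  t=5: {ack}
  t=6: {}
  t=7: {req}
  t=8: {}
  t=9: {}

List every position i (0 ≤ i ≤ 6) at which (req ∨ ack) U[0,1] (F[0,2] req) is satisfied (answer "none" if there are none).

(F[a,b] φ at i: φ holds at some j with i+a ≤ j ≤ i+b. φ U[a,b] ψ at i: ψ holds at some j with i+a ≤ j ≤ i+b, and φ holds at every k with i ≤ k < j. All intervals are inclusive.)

0, 1, 2, 3, 5, 6

Evaluate at each i in [0,6]:
  i=0: ✓ (rhs at j=0)
  i=1: ✓ (rhs at j=1)
  i=2: ✓ (rhs at j=2)
  i=3: ✓ (rhs at j=3)
  i=4: ✗ (lhs fails at k=4 before rhs at j=5)
  i=5: ✓ (rhs at j=5)
  i=6: ✓ (rhs at j=6)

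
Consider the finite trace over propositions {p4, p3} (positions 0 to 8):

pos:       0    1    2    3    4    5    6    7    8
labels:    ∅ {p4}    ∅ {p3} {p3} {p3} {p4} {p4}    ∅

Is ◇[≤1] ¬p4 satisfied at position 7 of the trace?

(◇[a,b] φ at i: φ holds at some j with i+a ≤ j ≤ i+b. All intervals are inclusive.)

Yes

Check ¬p4 at each j in [7,8]:
  j=7: false
  j=8: true
Found at j=8 → formula holds.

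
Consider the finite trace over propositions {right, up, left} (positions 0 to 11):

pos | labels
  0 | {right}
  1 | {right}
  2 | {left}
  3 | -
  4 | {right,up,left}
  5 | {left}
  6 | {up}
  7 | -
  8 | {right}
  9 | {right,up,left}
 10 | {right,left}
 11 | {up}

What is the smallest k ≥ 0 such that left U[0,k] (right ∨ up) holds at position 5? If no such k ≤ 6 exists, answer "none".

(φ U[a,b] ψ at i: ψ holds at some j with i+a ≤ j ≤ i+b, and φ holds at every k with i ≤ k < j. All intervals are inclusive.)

Need earliest j ≥ 5 with (right ∨ up), and left at every k in [5,j-1].
  j=5: rhs fails.
  j=6: rhs holds; lhs holds on [5,5]. k = 1.

1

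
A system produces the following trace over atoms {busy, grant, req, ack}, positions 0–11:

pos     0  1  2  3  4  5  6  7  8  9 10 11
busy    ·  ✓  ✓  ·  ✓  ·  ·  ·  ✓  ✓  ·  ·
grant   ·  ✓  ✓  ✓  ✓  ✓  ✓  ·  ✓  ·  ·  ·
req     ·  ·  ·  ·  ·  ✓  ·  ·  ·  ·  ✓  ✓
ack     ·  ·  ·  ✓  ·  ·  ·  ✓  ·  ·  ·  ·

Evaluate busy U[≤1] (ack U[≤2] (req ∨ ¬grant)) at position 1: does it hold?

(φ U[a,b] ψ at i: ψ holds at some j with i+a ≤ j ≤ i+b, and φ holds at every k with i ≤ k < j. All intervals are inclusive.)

No

Need some j in [1,2] with (ack U[≤2] (req ∨ ¬grant)), and busy at every k in [1,j-1].
  j=1: (ack U[≤2] (req ∨ ¬grant)) — fails.
  j=2: (ack U[≤2] (req ∨ ¬grant)) — fails.
No j in the window works → until fails.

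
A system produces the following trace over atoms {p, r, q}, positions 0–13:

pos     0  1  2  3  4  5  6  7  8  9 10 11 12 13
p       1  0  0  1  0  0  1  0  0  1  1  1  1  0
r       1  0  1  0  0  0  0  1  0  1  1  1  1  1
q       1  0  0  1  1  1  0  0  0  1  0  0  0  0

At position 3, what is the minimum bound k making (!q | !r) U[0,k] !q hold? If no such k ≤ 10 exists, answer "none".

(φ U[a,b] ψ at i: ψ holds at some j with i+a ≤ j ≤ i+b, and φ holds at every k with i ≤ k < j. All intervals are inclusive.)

Need earliest j ≥ 3 with !q, and (!q | !r) at every k in [3,j-1].
  j=3: rhs fails.
  j=4: rhs fails.
  j=5: rhs fails.
  j=6: rhs holds; lhs holds on [3,5]. k = 3.

3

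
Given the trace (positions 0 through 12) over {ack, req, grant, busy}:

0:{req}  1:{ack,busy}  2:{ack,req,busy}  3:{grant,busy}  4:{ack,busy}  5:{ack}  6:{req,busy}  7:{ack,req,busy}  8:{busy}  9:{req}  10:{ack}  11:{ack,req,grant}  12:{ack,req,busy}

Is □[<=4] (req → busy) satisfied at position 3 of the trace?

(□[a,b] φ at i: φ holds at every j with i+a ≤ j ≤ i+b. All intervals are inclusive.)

Check (req → busy) at every j in [3,7]:
  j=3: antecedent false → ✓
  j=4: antecedent false → ✓
  j=5: antecedent false → ✓
  j=6: antecedent true; consequent true → ✓
  j=7: antecedent true; consequent true → ✓
All positions satisfy it → formula holds.

Yes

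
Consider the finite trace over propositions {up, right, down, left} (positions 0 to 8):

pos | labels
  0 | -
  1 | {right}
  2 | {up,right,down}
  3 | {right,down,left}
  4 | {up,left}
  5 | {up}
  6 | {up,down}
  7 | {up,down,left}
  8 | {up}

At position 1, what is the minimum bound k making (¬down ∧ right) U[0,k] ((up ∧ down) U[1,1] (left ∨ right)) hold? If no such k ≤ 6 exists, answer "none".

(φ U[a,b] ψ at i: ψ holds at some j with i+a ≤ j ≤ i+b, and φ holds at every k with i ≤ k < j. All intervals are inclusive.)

1

Need earliest j ≥ 1 with ((up ∧ down) U[1,1] (left ∨ right)), and (¬down ∧ right) at every k in [1,j-1].
  j=1: rhs fails.
  j=2: rhs holds; lhs holds on [1,1]. k = 1.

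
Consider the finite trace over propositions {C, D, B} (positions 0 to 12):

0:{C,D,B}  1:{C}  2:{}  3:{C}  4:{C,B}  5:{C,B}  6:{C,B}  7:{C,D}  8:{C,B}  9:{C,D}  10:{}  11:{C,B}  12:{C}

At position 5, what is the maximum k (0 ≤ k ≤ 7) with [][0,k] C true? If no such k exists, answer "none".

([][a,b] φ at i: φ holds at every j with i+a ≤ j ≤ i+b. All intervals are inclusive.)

C must hold from j=5 onward; find where it first fails.
  j=5: holds
  j=6: holds
  j=7: holds
  j=8: holds
  j=9: holds
  j=10: fails
Holds on [5,9], so largest k = 4.

4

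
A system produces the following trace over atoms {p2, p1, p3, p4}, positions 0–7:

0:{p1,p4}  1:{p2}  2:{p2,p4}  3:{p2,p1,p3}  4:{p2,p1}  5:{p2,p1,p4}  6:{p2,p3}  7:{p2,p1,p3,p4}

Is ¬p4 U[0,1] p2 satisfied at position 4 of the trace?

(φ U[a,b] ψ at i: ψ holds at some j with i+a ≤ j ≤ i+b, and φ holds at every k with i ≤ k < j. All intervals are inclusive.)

Need some j in [4,5] with p2, and ¬p4 at every k in [4,j-1].
  j=4: p2 holds; no prefix to check → satisfied.

Yes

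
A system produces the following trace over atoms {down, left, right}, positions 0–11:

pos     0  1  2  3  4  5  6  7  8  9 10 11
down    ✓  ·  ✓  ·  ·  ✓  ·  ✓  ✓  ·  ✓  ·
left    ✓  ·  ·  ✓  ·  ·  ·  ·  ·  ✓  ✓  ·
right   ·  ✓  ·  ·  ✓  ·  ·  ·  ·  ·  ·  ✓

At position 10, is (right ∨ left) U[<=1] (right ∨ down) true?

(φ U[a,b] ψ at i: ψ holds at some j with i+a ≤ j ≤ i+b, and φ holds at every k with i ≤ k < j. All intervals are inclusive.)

Need some j in [10,11] with (right ∨ down), and (right ∨ left) at every k in [10,j-1].
  j=10: (right ∨ down) holds; no prefix to check → satisfied.

Holds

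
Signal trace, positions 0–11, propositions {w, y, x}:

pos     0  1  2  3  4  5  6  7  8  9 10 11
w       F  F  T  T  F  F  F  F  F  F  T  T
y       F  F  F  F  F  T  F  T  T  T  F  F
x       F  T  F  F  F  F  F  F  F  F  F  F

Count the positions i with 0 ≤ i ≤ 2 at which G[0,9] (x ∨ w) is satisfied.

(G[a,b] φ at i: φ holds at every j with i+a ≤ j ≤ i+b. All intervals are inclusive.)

0

Evaluate at each i in [0,2]:
  i=0: ✗ (fails at j=0)
  i=1: ✗ (fails at j=4)
  i=2: ✗ (fails at j=4)
Positions where it holds: {} → 0.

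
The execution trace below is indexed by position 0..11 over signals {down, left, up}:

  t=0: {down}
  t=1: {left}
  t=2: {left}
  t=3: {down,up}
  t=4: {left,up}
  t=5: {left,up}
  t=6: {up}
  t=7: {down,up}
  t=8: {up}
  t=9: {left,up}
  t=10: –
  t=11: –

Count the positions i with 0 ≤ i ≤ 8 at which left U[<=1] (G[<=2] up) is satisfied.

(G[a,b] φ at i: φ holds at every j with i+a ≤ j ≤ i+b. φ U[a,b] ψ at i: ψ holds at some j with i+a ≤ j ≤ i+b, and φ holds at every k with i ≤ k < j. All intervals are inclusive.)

Evaluate at each i in [0,8]:
  i=0: ✗ (no rhs in [0,1])
  i=1: ✗ (no rhs in [1,2])
  i=2: ✓ (rhs at j=3; lhs holds on [2,2])
  i=3: ✓ (rhs at j=3)
  i=4: ✓ (rhs at j=4)
  i=5: ✓ (rhs at j=5)
  i=6: ✓ (rhs at j=6)
  i=7: ✓ (rhs at j=7)
  i=8: ✗ (no rhs in [8,9])
Positions where it holds: {2, 3, 4, 5, 6, 7} → 6.

6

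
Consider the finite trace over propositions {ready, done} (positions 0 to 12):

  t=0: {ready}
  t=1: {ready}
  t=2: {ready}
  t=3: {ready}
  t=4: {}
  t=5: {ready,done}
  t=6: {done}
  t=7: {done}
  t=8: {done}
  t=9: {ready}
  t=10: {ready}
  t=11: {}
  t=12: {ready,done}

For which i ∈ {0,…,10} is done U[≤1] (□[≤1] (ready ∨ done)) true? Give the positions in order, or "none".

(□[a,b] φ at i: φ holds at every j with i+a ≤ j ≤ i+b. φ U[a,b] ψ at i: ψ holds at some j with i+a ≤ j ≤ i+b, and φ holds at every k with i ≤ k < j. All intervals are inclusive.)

Evaluate at each i in [0,10]:
  i=0: ✓ (rhs at j=0)
  i=1: ✓ (rhs at j=1)
  i=2: ✓ (rhs at j=2)
  i=3: ✗ (no rhs in [3,4])
  i=4: ✗ (lhs fails at k=4 before rhs at j=5)
  i=5: ✓ (rhs at j=5)
  i=6: ✓ (rhs at j=6)
  i=7: ✓ (rhs at j=7)
  i=8: ✓ (rhs at j=8)
  i=9: ✓ (rhs at j=9)
  i=10: ✗ (no rhs in [10,11])

0, 1, 2, 5, 6, 7, 8, 9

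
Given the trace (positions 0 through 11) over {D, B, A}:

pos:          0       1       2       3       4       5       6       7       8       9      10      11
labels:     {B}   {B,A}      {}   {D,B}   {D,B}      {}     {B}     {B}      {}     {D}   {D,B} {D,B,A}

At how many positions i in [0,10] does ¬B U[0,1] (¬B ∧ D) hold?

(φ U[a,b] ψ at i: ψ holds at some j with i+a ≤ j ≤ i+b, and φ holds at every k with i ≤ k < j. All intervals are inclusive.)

2

Evaluate at each i in [0,10]:
  i=0: ✗ (no rhs in [0,1])
  i=1: ✗ (no rhs in [1,2])
  i=2: ✗ (no rhs in [2,3])
  i=3: ✗ (no rhs in [3,4])
  i=4: ✗ (no rhs in [4,5])
  i=5: ✗ (no rhs in [5,6])
  i=6: ✗ (no rhs in [6,7])
  i=7: ✗ (no rhs in [7,8])
  i=8: ✓ (rhs at j=9; lhs holds on [8,8])
  i=9: ✓ (rhs at j=9)
  i=10: ✗ (no rhs in [10,11])
Positions where it holds: {8, 9} → 2.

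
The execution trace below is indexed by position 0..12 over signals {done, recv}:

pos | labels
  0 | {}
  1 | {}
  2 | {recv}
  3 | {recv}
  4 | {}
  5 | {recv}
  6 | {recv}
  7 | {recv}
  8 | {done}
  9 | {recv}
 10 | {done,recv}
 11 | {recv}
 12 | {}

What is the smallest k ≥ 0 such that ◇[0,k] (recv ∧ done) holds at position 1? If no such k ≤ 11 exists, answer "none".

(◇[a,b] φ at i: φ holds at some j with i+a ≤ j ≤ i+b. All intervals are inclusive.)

Scan j = 1,2,… for (recv ∧ done):
  j=1: fails
  j=2: fails
  j=3: fails
  j=4: fails
  j=5: fails
  j=6: fails
  j=7: fails
  j=8: fails
  j=9: fails
  j=10: holds
First hit at j=10, so smallest k = 10-1 = 9.

9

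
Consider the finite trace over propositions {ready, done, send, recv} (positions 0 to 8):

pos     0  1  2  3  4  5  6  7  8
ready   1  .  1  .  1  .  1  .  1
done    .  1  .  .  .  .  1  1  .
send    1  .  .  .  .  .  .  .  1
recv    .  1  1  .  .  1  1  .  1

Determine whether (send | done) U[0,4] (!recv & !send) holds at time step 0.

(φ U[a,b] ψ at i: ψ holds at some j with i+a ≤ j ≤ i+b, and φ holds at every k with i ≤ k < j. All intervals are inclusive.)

Need some j in [0,4] with (!recv & !send), and (send | done) at every k in [0,j-1].
  j=0: (!recv & !send) false.
  j=1: (!recv & !send) false.
  j=2: (!recv & !send) false.
  j=3: (!recv & !send) holds, but (send | done) fails at k=2 → not this j.
  j=4: (!recv & !send) holds, but (send | done) fails at k=2 → not this j.
No j in the window works → until fails.

False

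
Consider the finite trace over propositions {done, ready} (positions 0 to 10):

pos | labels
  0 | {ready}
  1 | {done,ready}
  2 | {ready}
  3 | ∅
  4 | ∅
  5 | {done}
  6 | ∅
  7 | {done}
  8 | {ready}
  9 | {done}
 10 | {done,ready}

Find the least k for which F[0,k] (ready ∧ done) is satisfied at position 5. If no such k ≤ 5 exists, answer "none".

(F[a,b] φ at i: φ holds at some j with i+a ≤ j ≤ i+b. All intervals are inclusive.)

Scan j = 5,6,… for (ready ∧ done):
  j=5: fails
  j=6: fails
  j=7: fails
  j=8: fails
  j=9: fails
  j=10: holds
First hit at j=10, so smallest k = 10-5 = 5.

5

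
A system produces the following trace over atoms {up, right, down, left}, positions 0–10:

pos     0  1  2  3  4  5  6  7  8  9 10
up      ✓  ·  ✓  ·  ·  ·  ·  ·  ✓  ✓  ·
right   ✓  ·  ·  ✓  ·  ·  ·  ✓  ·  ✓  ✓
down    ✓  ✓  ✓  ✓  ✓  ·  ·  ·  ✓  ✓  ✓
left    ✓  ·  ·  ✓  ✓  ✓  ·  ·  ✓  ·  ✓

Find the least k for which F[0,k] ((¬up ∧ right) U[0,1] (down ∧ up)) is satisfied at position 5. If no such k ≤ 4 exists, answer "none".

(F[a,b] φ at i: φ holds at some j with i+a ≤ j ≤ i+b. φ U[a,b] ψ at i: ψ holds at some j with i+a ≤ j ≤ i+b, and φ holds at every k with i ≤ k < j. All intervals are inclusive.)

Scan j = 5,6,… for ((¬up ∧ right) U[0,1] (down ∧ up)):
  j=5: fails
  j=6: fails
  j=7: holds
First hit at j=7, so smallest k = 7-5 = 2.

2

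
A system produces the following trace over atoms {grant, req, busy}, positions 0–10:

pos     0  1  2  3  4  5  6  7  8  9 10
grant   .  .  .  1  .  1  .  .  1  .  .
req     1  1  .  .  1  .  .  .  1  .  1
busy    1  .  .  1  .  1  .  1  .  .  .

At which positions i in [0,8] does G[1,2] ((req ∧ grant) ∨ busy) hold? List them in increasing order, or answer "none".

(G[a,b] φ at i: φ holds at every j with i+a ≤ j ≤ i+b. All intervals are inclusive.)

6

Evaluate at each i in [0,8]:
  i=0: ✗ (fails at j=1)
  i=1: ✗ (fails at j=2)
  i=2: ✗ (fails at j=4)
  i=3: ✗ (fails at j=4)
  i=4: ✗ (fails at j=6)
  i=5: ✗ (fails at j=6)
  i=6: ✓ (all of [7,8])
  i=7: ✗ (fails at j=9)
  i=8: ✗ (fails at j=9)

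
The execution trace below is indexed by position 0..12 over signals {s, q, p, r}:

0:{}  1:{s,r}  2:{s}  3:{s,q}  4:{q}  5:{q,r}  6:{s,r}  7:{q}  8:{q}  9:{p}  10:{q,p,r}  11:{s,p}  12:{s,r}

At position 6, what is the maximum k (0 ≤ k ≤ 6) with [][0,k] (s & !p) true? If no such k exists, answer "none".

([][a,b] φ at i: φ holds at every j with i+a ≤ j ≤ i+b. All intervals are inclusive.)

0

(s & !p) must hold from j=6 onward; find where it first fails.
  j=6: holds
  j=7: fails
Holds on [6,6], so largest k = 0.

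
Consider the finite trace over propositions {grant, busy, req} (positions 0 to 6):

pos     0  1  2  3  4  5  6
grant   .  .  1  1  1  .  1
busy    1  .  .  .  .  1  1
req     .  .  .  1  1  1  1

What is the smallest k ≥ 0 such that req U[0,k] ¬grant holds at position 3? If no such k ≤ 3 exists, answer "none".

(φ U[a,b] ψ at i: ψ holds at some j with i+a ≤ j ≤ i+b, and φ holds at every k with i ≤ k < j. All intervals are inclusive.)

2

Need earliest j ≥ 3 with ¬grant, and req at every k in [3,j-1].
  j=3: rhs fails.
  j=4: rhs fails.
  j=5: rhs holds; lhs holds on [3,4]. k = 2.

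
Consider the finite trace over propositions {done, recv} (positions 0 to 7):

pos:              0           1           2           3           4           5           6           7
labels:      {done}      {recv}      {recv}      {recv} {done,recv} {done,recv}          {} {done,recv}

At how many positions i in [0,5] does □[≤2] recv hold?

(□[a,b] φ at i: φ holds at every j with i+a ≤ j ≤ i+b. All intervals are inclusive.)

Evaluate at each i in [0,5]:
  i=0: ✗ (fails at j=0)
  i=1: ✓ (all of [1,3])
  i=2: ✓ (all of [2,4])
  i=3: ✓ (all of [3,5])
  i=4: ✗ (fails at j=6)
  i=5: ✗ (fails at j=6)
Positions where it holds: {1, 2, 3} → 3.

3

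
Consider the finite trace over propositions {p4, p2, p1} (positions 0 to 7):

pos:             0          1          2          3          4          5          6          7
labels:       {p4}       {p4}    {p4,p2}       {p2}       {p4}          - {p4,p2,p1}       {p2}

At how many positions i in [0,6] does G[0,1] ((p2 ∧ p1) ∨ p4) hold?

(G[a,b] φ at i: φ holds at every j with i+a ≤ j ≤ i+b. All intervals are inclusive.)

Evaluate at each i in [0,6]:
  i=0: ✓ (all of [0,1])
  i=1: ✓ (all of [1,2])
  i=2: ✗ (fails at j=3)
  i=3: ✗ (fails at j=3)
  i=4: ✗ (fails at j=5)
  i=5: ✗ (fails at j=5)
  i=6: ✗ (fails at j=7)
Positions where it holds: {0, 1} → 2.

2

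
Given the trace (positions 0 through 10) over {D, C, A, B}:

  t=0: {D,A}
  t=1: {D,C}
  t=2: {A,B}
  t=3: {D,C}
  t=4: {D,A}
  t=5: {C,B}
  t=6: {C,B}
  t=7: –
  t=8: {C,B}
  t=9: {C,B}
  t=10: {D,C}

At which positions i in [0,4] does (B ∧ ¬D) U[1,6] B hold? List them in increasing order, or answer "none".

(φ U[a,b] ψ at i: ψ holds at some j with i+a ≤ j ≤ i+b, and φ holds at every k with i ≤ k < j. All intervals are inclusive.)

Evaluate at each i in [0,4]:
  i=0: ✗ (lhs fails at k=0 before rhs at j=2)
  i=1: ✗ (lhs fails at k=1 before rhs at j=2)
  i=2: ✗ (lhs fails at k=3 before rhs at j=5)
  i=3: ✗ (lhs fails at k=3 before rhs at j=5)
  i=4: ✗ (lhs fails at k=4 before rhs at j=5)

none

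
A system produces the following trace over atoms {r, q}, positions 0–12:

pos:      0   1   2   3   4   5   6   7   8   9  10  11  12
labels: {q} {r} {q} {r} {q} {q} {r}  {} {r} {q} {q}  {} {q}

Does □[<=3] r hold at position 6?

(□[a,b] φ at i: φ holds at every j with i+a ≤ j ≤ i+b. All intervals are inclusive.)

Check r at every j in [6,9]:
  j=6: true
  j=7: false
  j=8: true
  j=9: false
Fails at j=7 → formula fails.

No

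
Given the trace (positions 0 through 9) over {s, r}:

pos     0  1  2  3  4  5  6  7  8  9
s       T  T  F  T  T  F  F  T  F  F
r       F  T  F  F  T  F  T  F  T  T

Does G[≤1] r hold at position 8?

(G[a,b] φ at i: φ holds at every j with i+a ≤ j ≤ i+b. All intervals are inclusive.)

Check r at every j in [8,9]:
  j=8: true
  j=9: true
All positions satisfy it → formula holds.

Yes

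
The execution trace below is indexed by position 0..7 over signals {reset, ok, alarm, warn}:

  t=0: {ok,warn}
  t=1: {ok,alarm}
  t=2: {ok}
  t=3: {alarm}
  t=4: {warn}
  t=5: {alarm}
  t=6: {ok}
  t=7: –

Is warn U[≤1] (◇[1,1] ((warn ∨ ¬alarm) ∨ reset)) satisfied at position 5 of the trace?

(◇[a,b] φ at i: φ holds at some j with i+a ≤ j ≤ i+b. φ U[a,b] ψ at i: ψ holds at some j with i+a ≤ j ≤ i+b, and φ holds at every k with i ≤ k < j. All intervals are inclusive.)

Need some j in [5,6] with ◇[1,1] ((warn ∨ ¬alarm) ∨ reset), and warn at every k in [5,j-1].
  j=5: ◇[1,1] ((warn ∨ ¬alarm) ∨ reset) holds; no prefix to check → satisfied.

Yes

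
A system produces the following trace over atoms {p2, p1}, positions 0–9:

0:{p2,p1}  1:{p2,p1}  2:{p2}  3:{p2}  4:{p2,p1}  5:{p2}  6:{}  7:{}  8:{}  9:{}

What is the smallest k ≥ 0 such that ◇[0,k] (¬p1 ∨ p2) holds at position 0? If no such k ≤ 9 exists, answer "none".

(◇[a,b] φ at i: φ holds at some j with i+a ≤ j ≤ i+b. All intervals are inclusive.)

0

Scan j = 0,1,… for (¬p1 ∨ p2):
  j=0: holds
First hit at j=0, so smallest k = 0-0 = 0.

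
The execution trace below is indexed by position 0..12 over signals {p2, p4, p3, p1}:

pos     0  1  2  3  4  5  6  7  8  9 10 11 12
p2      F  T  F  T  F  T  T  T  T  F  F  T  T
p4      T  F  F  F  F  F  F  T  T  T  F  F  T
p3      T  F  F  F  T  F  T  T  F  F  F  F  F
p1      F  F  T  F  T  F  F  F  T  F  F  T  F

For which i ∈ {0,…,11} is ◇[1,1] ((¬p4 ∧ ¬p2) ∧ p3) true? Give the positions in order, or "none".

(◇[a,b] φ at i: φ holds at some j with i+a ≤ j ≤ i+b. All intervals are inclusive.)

Evaluate at each i in [0,11]:
  i=0: ✗ (none in [1,1])
  i=1: ✗ (none in [2,2])
  i=2: ✗ (none in [3,3])
  i=3: ✓ (witness j=4)
  i=4: ✗ (none in [5,5])
  i=5: ✗ (none in [6,6])
  i=6: ✗ (none in [7,7])
  i=7: ✗ (none in [8,8])
  i=8: ✗ (none in [9,9])
  i=9: ✗ (none in [10,10])
  i=10: ✗ (none in [11,11])
  i=11: ✗ (none in [12,12])

3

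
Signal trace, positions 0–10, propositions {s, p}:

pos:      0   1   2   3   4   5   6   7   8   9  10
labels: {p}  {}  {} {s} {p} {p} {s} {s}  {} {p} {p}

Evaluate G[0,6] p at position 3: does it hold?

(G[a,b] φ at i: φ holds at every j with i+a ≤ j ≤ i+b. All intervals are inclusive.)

Check p at every j in [3,9]:
  j=3: false
  j=4: true
  j=5: true
  j=6: false
  j=7: false
  j=8: false
  j=9: true
Fails at j=3 → formula fails.

False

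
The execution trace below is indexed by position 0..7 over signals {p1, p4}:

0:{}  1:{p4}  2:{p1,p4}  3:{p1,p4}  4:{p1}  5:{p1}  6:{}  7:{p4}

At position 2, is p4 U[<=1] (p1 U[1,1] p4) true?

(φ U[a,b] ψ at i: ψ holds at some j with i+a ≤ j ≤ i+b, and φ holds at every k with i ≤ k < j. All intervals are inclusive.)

Need some j in [2,3] with (p1 U[1,1] p4), and p4 at every k in [2,j-1].
  j=2: (p1 U[1,1] p4) holds; no prefix to check → satisfied.

Holds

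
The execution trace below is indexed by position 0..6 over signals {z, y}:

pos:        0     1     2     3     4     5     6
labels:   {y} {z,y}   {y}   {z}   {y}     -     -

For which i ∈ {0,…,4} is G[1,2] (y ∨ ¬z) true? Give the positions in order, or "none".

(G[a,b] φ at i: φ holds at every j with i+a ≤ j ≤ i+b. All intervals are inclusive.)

Evaluate at each i in [0,4]:
  i=0: ✓ (all of [1,2])
  i=1: ✗ (fails at j=3)
  i=2: ✗ (fails at j=3)
  i=3: ✓ (all of [4,5])
  i=4: ✓ (all of [5,6])

0, 3, 4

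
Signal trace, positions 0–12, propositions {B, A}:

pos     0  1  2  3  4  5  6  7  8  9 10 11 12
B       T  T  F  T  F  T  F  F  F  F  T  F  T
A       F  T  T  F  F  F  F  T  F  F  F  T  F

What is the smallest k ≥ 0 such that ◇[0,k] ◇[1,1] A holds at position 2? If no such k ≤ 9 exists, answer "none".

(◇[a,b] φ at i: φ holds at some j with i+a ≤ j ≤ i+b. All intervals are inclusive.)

Scan j = 2,3,… for ◇[1,1] A:
  j=2: fails
  j=3: fails
  j=4: fails
  j=5: fails
  j=6: holds
First hit at j=6, so smallest k = 6-2 = 4.

4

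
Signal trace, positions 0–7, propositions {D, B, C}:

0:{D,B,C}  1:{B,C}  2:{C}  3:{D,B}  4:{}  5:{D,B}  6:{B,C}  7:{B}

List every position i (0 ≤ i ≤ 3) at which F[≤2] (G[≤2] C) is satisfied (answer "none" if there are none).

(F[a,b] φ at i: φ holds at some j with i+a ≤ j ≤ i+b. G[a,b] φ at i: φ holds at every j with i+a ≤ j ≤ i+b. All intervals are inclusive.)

0

Evaluate at each i in [0,3]:
  i=0: ✓ (witness j=0)
  i=1: ✗ (none in [1,3])
  i=2: ✗ (none in [2,4])
  i=3: ✗ (none in [3,5])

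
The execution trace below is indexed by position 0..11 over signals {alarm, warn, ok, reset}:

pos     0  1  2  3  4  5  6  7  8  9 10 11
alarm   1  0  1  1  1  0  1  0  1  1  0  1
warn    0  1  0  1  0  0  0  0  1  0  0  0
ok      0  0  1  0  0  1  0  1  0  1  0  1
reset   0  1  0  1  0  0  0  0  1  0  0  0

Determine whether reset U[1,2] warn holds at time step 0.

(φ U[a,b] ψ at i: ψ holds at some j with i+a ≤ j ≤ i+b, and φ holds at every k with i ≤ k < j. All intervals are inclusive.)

Need some j in [1,2] with warn, and reset at every k in [0,j-1].
  j=1: warn holds, but reset fails at k=0 → not this j.
  j=2: warn false.
No j in the window works → until fails.

False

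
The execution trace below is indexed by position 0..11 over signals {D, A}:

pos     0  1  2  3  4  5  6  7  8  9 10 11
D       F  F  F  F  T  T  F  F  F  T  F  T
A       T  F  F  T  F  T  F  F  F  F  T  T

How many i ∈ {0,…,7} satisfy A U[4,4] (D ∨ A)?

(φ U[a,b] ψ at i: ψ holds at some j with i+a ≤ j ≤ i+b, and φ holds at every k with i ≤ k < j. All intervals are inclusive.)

Evaluate at each i in [0,7]:
  i=0: ✗ (lhs fails at k=1 before rhs at j=4)
  i=1: ✗ (lhs fails at k=1 before rhs at j=5)
  i=2: ✗ (no rhs in [6,6])
  i=3: ✗ (no rhs in [7,7])
  i=4: ✗ (no rhs in [8,8])
  i=5: ✗ (lhs fails at k=6 before rhs at j=9)
  i=6: ✗ (lhs fails at k=6 before rhs at j=10)
  i=7: ✗ (lhs fails at k=7 before rhs at j=11)
Positions where it holds: {} → 0.

0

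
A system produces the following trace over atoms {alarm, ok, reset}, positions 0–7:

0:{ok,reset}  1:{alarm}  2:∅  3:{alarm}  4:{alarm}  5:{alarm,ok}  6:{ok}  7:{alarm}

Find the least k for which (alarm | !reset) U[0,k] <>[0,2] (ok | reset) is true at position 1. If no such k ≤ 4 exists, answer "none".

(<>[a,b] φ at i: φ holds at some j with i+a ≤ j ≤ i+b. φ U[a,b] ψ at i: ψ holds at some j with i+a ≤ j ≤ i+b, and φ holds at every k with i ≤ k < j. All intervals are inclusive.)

Need earliest j ≥ 1 with <>[0,2] (ok | reset), and (alarm | !reset) at every k in [1,j-1].
  j=1: rhs fails.
  j=2: rhs fails.
  j=3: rhs holds; lhs holds on [1,2]. k = 2.

2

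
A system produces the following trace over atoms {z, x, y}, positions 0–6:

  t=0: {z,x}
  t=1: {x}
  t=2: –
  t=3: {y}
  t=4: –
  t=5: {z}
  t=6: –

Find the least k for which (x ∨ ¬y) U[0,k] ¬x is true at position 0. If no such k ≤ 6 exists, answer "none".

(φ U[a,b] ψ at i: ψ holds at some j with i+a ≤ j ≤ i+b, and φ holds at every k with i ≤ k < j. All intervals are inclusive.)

2

Need earliest j ≥ 0 with ¬x, and (x ∨ ¬y) at every k in [0,j-1].
  j=0: rhs fails.
  j=1: rhs fails.
  j=2: rhs holds; lhs holds on [0,1]. k = 2.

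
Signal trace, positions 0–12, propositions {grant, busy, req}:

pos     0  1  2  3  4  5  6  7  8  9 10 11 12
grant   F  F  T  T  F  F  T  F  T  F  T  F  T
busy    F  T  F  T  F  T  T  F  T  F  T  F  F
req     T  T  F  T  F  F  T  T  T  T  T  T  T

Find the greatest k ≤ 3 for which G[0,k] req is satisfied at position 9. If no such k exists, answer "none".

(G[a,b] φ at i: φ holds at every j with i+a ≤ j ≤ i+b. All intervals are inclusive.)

3

req must hold from j=9 onward; find where it first fails.
  j=9: holds
  j=10: holds
  j=11: holds
  j=12: holds
Holds through j=12; largest k = 3.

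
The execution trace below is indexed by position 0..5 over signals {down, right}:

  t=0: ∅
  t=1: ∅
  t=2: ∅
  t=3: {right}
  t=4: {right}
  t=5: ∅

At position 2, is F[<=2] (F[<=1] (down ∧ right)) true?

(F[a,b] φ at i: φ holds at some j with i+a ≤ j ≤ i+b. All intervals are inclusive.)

Check F[<=1] (down ∧ right) at each j in [2,4]:
  j=2: fails (none in [2,3])
  j=3: fails (none in [3,4])
  j=4: fails (none in [4,5])
No position in the window satisfies it → formula fails.

False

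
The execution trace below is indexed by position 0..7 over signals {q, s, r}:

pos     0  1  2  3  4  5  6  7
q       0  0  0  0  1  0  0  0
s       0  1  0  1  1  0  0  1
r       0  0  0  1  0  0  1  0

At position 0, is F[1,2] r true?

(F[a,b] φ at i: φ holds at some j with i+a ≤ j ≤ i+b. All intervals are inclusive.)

Does not hold

Check r at each j in [1,2]:
  j=1: false
  j=2: false
No position in the window satisfies it → formula fails.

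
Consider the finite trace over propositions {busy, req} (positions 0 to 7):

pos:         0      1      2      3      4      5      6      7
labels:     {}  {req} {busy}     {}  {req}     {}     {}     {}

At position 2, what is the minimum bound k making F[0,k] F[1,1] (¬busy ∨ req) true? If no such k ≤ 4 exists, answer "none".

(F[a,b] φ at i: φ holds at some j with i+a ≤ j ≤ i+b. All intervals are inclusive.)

0

Scan j = 2,3,… for F[1,1] (¬busy ∨ req):
  j=2: holds
First hit at j=2, so smallest k = 2-2 = 0.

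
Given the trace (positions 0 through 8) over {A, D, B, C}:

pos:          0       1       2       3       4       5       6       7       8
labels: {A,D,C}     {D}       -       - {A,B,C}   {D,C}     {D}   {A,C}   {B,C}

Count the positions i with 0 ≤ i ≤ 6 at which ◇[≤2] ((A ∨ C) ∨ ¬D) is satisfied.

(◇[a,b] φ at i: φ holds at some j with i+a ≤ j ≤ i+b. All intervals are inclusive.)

Evaluate at each i in [0,6]:
  i=0: ✓ (witness j=0)
  i=1: ✓ (witness j=2)
  i=2: ✓ (witness j=2)
  i=3: ✓ (witness j=3)
  i=4: ✓ (witness j=4)
  i=5: ✓ (witness j=5)
  i=6: ✓ (witness j=7)
Positions where it holds: {0, 1, 2, 3, 4, 5, 6} → 7.

7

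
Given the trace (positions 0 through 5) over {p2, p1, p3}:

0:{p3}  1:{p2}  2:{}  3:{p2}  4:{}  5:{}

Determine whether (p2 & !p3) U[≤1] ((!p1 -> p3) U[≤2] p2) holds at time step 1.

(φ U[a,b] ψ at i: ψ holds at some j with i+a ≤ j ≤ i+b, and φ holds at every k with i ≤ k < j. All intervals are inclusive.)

Yes

Need some j in [1,2] with ((!p1 -> p3) U[≤2] p2), and (p2 & !p3) at every k in [1,j-1].
  j=1: ((!p1 -> p3) U[≤2] p2) holds; no prefix to check → satisfied.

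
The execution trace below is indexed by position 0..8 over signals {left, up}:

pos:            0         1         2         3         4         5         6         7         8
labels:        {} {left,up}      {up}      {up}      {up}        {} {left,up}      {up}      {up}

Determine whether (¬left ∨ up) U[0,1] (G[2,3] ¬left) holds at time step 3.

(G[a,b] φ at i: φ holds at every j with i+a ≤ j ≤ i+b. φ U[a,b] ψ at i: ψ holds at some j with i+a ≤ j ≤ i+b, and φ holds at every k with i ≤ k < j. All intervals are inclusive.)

Need some j in [3,4] with G[2,3] ¬left, and (¬left ∨ up) at every k in [3,j-1].
  j=3: G[2,3] ¬left — fails at 6.
  j=4: G[2,3] ¬left — fails at 6.
No j in the window works → until fails.

No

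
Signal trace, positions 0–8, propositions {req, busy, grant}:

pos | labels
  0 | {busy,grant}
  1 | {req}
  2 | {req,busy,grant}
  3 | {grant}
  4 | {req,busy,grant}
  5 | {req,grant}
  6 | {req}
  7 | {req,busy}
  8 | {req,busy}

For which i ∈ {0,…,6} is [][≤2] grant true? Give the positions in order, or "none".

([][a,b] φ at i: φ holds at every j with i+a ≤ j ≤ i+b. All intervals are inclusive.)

2, 3

Evaluate at each i in [0,6]:
  i=0: ✗ (fails at j=1)
  i=1: ✗ (fails at j=1)
  i=2: ✓ (all of [2,4])
  i=3: ✓ (all of [3,5])
  i=4: ✗ (fails at j=6)
  i=5: ✗ (fails at j=6)
  i=6: ✗ (fails at j=6)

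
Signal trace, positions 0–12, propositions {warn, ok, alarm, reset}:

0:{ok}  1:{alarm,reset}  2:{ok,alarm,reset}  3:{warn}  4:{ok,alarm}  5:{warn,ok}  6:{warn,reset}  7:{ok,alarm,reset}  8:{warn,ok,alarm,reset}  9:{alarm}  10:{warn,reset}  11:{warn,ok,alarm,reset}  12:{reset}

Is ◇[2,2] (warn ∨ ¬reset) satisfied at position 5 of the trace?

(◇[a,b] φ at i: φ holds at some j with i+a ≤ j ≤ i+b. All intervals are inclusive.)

Does not hold

Check (warn ∨ ¬reset) at each j in [7,7]:
  j=7: false
No position in the window satisfies it → formula fails.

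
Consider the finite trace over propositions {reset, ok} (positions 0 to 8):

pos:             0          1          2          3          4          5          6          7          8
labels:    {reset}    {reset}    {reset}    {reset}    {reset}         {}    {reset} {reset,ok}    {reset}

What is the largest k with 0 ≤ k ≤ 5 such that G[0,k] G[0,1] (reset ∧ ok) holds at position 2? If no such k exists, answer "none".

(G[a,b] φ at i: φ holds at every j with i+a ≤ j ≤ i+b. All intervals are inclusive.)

G[0,1] (reset ∧ ok) must hold from j=2 onward; find where it first fails.
  j=2: fails → no k works.

none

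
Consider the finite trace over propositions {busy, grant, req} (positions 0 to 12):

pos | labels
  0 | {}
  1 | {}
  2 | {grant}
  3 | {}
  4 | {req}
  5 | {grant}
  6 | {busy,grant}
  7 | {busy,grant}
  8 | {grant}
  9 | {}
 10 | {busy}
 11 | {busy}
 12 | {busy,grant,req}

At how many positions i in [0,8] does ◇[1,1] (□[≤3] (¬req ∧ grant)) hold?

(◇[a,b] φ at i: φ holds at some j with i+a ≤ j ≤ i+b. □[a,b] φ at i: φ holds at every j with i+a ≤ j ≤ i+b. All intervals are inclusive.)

1

Evaluate at each i in [0,8]:
  i=0: ✗ (none in [1,1])
  i=1: ✗ (none in [2,2])
  i=2: ✗ (none in [3,3])
  i=3: ✗ (none in [4,4])
  i=4: ✓ (witness j=5)
  i=5: ✗ (none in [6,6])
  i=6: ✗ (none in [7,7])
  i=7: ✗ (none in [8,8])
  i=8: ✗ (none in [9,9])
Positions where it holds: {4} → 1.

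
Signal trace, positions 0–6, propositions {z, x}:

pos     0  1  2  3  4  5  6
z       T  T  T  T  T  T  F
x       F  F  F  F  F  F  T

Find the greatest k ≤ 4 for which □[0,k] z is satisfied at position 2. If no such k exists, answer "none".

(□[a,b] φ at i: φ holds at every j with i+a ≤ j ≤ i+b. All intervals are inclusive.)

z must hold from j=2 onward; find where it first fails.
  j=2: holds
  j=3: holds
  j=4: holds
  j=5: holds
  j=6: fails
Holds on [2,5], so largest k = 3.

3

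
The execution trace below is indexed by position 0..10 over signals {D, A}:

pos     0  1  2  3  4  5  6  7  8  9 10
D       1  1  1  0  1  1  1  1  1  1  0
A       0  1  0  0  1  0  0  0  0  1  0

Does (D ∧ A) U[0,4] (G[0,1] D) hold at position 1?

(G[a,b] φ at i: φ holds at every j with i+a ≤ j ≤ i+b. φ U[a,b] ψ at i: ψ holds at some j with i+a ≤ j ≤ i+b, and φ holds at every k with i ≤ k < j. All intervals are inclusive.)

Yes

Need some j in [1,5] with G[0,1] D, and (D ∧ A) at every k in [1,j-1].
  j=1: G[0,1] D holds; no prefix to check → satisfied.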